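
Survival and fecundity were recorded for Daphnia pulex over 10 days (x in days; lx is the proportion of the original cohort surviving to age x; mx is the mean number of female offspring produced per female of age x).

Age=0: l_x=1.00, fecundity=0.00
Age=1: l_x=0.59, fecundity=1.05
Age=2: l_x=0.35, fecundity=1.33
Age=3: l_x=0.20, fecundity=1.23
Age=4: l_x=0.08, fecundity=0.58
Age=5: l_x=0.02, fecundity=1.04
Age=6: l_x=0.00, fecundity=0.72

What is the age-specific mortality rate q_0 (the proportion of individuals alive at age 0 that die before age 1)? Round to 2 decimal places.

q_0 = (l_0 − l_1) / l_0 = (1 − 0.59) / 1
     = 0.41 / 1 = 0.41 → 0.41

0.41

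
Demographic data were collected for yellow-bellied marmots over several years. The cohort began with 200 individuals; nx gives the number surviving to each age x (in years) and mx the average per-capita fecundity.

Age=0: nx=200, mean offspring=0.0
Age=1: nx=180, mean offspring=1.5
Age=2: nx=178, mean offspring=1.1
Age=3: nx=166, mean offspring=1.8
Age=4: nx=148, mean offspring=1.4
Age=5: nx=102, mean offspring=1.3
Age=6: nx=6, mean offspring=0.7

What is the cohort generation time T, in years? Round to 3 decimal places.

lx = nx/n0 = nx/200: 1, 0.9, 0.89, 0.83, 0.74, 0.51, 0.03
lx·mx: 0, 1.35, 0.979, 1.494, 1.036, 0.663, 0.021 → R0 = 5.543
x·lx·mx: 0, 1.35, 1.958, 4.482, 4.144, 3.315, 0.126 → Σ = 15.375
T = 15.375 / 5.543 = 2.773769… → 2.774

2.774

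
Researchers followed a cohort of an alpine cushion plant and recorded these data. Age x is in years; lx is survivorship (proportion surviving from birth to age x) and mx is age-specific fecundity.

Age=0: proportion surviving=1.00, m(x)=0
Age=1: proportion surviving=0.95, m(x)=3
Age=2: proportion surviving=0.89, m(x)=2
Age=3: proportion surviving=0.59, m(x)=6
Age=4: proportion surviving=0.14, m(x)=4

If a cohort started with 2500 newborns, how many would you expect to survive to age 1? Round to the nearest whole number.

Expected survivors = N0 · l_1 = 2500 × 0.95 = 2375 → 2375

2375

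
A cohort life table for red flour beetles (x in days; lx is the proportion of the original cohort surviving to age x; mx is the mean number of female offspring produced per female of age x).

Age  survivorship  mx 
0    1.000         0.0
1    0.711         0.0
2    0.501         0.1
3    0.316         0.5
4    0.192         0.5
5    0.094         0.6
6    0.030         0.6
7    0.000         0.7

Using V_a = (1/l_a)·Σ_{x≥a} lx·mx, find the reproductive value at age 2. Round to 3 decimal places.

0.755

lx·mx for x ≥ 2: 0.0501, 0.158, 0.096, 0.0564, 0.018, 0 → sum = 0.3785
V_2 = 0.3785 / l_2 = 0.3785 / 0.501 = 0.755489… → 0.755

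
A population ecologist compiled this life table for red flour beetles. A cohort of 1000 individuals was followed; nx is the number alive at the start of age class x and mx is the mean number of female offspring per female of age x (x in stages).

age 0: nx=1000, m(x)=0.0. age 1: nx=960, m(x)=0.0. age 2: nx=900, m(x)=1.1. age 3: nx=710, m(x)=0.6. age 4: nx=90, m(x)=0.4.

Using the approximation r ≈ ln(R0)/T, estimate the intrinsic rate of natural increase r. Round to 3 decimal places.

lx = nx/n0 = nx/1000: 1, 0.96, 0.9, 0.71, 0.09
R0 = Σ lx·mx = 0 + 0 + 0.99 + 0.426 + 0.036 = 1.452
Σ x·lx·mx = 3.402; T = 3.402/1.452 = 2.34298…
r ≈ ln(R0)/T = ln(1.452)/2.34298… = 0.15917… → 0.159

0.159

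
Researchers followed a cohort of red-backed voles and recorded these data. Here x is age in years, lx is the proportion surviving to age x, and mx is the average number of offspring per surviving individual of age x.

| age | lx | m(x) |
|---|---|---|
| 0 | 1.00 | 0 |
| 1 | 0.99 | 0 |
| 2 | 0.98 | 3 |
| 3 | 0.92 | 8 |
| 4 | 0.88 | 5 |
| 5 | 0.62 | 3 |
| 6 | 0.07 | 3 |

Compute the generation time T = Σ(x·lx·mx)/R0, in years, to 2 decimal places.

3.35

lx·mx: 0, 0, 2.94, 7.36, 4.4, 1.86, 0.21 → R0 = 16.77
x·lx·mx: 0, 0, 5.88, 22.08, 17.6, 9.3, 1.26 → Σ = 56.12
T = 56.12 / 16.77 = 3.346452… → 3.35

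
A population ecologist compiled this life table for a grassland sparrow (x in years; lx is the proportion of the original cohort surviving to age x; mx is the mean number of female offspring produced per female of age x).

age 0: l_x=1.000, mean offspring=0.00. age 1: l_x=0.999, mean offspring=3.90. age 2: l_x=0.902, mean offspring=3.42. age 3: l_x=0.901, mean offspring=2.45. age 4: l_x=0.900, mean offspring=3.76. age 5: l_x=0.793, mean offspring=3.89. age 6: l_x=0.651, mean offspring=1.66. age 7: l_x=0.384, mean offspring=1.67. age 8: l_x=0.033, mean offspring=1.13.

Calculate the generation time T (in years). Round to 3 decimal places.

lx·mx: 0, 3.8961, 3.08484, 2.20745, 3.384, 3.08477, 1.08066, 0.64128, 0.03729 → R0 = 17.41639
x·lx·mx: 0, 3.8961, 6.16968, 6.62235, 13.536, 15.42385, 6.48396, 4.48896, 0.29832 → Σ = 56.91922
T = 56.91922 / 17.41639 = 3.268141… → 3.268

3.268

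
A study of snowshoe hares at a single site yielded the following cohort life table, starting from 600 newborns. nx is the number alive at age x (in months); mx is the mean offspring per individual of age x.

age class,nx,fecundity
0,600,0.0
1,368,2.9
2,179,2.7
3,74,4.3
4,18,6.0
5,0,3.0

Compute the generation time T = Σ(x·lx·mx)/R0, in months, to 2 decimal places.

lx = nx/n0 = nx/600: 1, 0.61333…, 0.29833…, 0.12333…, 0.03, 0
lx·mx: 0, 1.778667…, 0.8055…, 0.530333…, 0.18, 0 → R0 = 3.2945…
x·lx·mx: 0, 1.778667…, 1.611…, 1.591…, 0.72, 0 → Σ = 5.700667…
T = 5.700667… / 3.2945… = 1.730359… → 1.73

1.73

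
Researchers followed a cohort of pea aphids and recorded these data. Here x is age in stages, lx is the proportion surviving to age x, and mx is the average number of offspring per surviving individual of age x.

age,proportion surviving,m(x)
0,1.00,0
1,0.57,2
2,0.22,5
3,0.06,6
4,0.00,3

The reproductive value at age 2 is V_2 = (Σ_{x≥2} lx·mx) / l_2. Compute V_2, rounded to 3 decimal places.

lx·mx for x ≥ 2: 1.1, 0.36, 0 → sum = 1.46
V_2 = 1.46 / l_2 = 1.46 / 0.22 = 6.636364… → 6.636

6.636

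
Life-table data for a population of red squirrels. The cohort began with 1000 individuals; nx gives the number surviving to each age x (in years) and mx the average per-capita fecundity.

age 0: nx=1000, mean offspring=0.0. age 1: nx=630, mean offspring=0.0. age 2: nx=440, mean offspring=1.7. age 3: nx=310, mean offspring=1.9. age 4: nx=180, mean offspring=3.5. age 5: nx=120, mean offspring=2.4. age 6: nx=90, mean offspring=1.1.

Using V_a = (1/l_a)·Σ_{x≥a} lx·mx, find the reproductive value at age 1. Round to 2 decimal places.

3.74

lx = nx/n0 = nx/1000: 1, 0.63, 0.44, 0.31, 0.18, 0.12, 0.09
lx·mx for x ≥ 1: 0, 0.748, 0.589, 0.63, 0.288, 0.099 → sum = 2.354
V_1 = 2.354 / l_1 = 2.354 / 0.63 = 3.736508… → 3.74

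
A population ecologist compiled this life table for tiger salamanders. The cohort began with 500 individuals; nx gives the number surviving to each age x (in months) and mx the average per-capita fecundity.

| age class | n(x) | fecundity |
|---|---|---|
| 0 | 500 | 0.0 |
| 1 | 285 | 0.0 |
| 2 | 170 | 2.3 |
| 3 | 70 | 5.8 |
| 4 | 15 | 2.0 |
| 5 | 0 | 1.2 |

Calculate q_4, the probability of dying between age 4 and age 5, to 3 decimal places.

lx = nx/n0 = nx/500: 1, 0.57, 0.34, 0.14, 0.03, 0
q_4 = (l_4 − l_5) / l_4 = (0.03 − 0) / 0.03
     = 0.03 / 0.03 = 1 → 1.000

1.000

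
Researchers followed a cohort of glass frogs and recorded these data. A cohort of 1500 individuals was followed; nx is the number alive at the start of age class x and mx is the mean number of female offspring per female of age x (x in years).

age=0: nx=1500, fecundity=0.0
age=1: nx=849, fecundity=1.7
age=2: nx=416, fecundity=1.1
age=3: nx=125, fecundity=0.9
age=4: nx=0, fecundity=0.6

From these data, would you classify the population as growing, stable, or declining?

growing

lx = nx/n0 = nx/1500: 1, 0.566, 0.27733…, 0.08333…, 0
R0 = Σ lx·mx = 0 + 0.9622 + 0.305067… + 0.075… + 0 = 1.342267…
R0 > 1, so the population is growing.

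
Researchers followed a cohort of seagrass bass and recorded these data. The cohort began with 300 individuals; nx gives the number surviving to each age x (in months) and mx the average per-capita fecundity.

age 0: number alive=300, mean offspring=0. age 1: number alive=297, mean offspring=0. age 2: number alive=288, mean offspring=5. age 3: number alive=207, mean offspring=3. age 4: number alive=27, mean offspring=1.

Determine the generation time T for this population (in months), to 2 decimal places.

2.32

lx = nx/n0 = nx/300: 1, 0.99, 0.96, 0.69, 0.09
lx·mx: 0, 0, 4.8, 2.07, 0.09 → R0 = 6.96
x·lx·mx: 0, 0, 9.6, 6.21, 0.36 → Σ = 16.17
T = 16.17 / 6.96 = 2.323276… → 2.32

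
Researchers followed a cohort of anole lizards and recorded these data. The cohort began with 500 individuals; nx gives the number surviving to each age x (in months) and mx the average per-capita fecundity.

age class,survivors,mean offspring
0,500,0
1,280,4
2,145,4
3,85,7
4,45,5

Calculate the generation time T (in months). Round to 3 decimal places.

lx = nx/n0 = nx/500: 1, 0.56, 0.29, 0.17, 0.09
lx·mx: 0, 2.24, 1.16, 1.19, 0.45 → R0 = 5.04
x·lx·mx: 0, 2.24, 2.32, 3.57, 1.8 → Σ = 9.93
T = 9.93 / 5.04 = 1.970238… → 1.970

1.970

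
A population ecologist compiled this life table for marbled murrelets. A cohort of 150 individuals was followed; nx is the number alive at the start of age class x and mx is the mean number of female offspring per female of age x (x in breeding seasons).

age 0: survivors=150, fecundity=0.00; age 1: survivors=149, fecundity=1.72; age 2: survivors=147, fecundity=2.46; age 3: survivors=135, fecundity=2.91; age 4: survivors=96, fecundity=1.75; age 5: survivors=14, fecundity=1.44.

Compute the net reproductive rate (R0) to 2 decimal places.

7.99

lx = nx/n0 = nx/150: 1, 0.99333…, 0.98, 0.9, 0.64, 0.09333…
lx·mx by age: 0, 1.708533…, 2.4108, 2.619, 1.12, 0.1344…
R0 = Σ lx·mx = 7.992733… → 7.99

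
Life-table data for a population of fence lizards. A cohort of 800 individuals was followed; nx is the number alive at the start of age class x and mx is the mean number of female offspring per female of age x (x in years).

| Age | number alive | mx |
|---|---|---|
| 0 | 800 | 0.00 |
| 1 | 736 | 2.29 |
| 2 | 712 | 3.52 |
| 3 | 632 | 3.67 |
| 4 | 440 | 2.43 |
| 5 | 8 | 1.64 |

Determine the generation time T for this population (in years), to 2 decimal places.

2.37

lx = nx/n0 = nx/800: 1, 0.92, 0.89, 0.79, 0.55, 0.01
lx·mx: 0, 2.1068, 3.1328, 2.8993, 1.3365, 0.0164 → R0 = 9.4918
x·lx·mx: 0, 2.1068, 6.2656, 8.6979, 5.346, 0.082 → Σ = 22.4983
T = 22.4983 / 9.4918 = 2.370288… → 2.37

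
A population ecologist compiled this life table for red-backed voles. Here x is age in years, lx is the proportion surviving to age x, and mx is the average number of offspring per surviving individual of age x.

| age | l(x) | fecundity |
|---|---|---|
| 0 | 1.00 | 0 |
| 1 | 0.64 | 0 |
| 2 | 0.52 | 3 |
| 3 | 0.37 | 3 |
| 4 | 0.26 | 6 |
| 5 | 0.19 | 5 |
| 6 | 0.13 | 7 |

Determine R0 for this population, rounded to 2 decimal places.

lx·mx by age: 0, 0, 1.56, 1.11, 1.56, 0.95, 0.91
R0 = Σ lx·mx = 6.09 → 6.09

6.09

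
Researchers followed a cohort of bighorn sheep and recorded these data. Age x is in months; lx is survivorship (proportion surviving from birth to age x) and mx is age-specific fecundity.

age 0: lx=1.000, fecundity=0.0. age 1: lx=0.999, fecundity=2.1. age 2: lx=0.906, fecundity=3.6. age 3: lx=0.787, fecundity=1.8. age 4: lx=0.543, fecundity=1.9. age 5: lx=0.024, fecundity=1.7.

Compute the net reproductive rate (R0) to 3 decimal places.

7.849

lx·mx by age: 0, 2.0979, 3.2616, 1.4166, 1.0317, 0.0408
R0 = Σ lx·mx = 7.8486 → 7.849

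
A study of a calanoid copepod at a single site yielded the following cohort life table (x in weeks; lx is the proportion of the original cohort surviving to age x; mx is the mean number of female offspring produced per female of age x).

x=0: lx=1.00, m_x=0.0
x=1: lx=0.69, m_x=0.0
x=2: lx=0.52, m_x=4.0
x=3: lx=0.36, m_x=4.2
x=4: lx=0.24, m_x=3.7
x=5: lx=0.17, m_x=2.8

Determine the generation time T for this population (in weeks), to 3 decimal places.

lx·mx: 0, 0, 2.08, 1.512, 0.888, 0.476 → R0 = 4.956
x·lx·mx: 0, 0, 4.16, 4.536, 3.552, 2.38 → Σ = 14.628
T = 14.628 / 4.956 = 2.951574… → 2.952

2.952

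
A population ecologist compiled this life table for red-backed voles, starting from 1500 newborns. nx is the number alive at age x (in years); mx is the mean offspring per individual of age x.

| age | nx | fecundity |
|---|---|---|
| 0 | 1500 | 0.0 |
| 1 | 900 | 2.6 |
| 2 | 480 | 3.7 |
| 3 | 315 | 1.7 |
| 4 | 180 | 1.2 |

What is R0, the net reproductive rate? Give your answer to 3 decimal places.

3.245

lx = nx/n0 = nx/1500: 1, 0.6, 0.32, 0.21, 0.12
lx·mx by age: 0, 1.56, 1.184, 0.357, 0.144
R0 = Σ lx·mx = 3.245 → 3.245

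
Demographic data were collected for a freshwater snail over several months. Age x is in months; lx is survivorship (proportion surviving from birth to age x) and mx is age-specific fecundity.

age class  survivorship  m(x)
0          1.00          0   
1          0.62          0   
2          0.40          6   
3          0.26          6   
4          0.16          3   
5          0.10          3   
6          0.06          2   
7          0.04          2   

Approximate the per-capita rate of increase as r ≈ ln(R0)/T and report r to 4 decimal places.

R0 = Σ lx·mx = 0 + 0 + 2.4 + 1.56 + 0.48 + 0.3 + 0.12 + 0.08 = 4.94
Σ x·lx·mx = 14.18; T = 14.18/4.94 = 2.87045…
r ≈ ln(R0)/T = ln(4.94)/2.87045… = 0.556487… → 0.5565

0.5565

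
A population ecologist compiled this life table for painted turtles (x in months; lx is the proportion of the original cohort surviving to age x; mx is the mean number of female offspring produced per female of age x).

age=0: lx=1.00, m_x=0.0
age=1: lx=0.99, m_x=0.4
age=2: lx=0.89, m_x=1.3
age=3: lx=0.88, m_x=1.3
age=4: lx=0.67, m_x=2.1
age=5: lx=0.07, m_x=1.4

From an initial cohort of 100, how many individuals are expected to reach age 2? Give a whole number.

Expected survivors = N0 · l_2 = 100 × 0.89 = 89 → 89

89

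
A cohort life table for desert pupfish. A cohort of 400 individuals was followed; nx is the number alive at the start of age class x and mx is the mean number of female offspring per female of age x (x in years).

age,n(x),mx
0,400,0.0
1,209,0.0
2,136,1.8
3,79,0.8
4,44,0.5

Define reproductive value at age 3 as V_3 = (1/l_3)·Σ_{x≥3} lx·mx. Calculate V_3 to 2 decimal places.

lx = nx/n0 = nx/400: 1, 0.5225, 0.34, 0.1975, 0.11
lx·mx for x ≥ 3: 0.158, 0.055 → sum = 0.213
V_3 = 0.213 / l_3 = 0.213 / 0.1975 = 1.078481… → 1.08

1.08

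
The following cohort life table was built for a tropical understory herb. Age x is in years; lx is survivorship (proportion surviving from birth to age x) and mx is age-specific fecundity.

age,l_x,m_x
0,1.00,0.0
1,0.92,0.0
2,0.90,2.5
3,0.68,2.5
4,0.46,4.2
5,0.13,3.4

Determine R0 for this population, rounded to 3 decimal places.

6.324

lx·mx by age: 0, 0, 2.25, 1.7, 1.932, 0.442
R0 = Σ lx·mx = 6.324 → 6.324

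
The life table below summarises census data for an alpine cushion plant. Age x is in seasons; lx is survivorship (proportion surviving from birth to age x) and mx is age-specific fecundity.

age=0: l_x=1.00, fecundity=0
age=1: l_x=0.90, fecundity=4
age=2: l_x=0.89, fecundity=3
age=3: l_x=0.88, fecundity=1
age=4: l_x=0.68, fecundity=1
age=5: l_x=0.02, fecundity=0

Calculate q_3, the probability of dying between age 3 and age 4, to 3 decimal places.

q_3 = (l_3 − l_4) / l_3 = (0.88 − 0.68) / 0.88
     = 0.2 / 0.88 = 0.227273… → 0.227

0.227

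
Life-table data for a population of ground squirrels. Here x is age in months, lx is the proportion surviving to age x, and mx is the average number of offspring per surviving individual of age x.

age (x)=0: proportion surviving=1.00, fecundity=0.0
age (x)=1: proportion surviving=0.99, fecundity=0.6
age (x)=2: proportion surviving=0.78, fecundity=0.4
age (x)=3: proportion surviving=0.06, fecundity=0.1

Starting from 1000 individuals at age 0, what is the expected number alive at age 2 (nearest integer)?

780

Expected survivors = N0 · l_2 = 1000 × 0.78 = 780 → 780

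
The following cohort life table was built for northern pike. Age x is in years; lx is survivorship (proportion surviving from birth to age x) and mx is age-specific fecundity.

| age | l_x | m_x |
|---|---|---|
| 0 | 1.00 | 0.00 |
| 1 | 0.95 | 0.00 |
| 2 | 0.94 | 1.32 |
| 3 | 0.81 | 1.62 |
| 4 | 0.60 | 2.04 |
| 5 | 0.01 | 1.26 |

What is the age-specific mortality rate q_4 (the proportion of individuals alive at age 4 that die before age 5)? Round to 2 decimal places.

q_4 = (l_4 − l_5) / l_4 = (0.6 − 0.01) / 0.6
     = 0.59 / 0.6 = 0.983333… → 0.98

0.98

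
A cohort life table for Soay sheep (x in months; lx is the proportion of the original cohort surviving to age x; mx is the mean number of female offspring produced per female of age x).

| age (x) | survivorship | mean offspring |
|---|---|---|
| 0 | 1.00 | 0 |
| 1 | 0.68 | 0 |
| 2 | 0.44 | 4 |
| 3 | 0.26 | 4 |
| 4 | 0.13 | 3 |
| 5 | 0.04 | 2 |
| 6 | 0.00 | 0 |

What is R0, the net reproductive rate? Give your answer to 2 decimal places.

lx·mx by age: 0, 0, 1.76, 1.04, 0.39, 0.08, 0
R0 = Σ lx·mx = 3.27 → 3.27

3.27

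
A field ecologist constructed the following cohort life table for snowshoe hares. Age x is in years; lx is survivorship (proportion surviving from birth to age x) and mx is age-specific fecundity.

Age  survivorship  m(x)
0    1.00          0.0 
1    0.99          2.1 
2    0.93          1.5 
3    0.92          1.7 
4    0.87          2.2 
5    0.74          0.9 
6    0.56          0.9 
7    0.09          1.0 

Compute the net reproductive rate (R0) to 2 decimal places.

8.21

lx·mx by age: 0, 2.079, 1.395, 1.564, 1.914, 0.666, 0.504, 0.09
R0 = Σ lx·mx = 8.212 → 8.21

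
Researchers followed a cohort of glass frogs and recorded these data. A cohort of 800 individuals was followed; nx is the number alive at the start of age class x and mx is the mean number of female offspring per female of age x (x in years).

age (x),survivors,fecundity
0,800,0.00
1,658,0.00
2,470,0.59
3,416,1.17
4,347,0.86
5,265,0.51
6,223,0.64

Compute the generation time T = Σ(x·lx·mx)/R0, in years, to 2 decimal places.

lx = nx/n0 = nx/800: 1, 0.8225, 0.5875, 0.52, 0.43375, 0.33125, 0.27875
lx·mx: 0, 0, 0.346625, 0.6084, 0.373025…, 0.168938…, 0.1784… → R0 = 1.675388…
x·lx·mx: 0, 0, 0.69325, 1.8252, 1.4921…, 0.844688…, 1.0704… → Σ = 5.925638…
T = 5.925638… / 1.675388… = 3.536876… → 3.54

3.54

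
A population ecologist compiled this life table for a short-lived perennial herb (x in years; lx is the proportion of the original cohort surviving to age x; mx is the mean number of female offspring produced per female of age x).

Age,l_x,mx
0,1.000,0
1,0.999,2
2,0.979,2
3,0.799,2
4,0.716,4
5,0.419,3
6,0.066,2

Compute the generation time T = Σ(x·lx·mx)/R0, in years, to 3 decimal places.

2.982

lx·mx: 0, 1.998, 1.958, 1.598, 2.864, 1.257, 0.132 → R0 = 9.807
x·lx·mx: 0, 1.998, 3.916, 4.794, 11.456, 6.285, 0.792 → Σ = 29.241
T = 29.241 / 9.807 = 2.981646… → 2.982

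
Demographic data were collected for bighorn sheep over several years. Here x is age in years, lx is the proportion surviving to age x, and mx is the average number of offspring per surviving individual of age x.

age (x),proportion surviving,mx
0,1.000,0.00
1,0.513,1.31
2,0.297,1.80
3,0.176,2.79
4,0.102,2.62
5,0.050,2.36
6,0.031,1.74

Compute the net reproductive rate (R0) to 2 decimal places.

2.14

lx·mx by age: 0, 0.67203, 0.5346, 0.49104, 0.26724, 0.118, 0.05394
R0 = Σ lx·mx = 2.13685 → 2.14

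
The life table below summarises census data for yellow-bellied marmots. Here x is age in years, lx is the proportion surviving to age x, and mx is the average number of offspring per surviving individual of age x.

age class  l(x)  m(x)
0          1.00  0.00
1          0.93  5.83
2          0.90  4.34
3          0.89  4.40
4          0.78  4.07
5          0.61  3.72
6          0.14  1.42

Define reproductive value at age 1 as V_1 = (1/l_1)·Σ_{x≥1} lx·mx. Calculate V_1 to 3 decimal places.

lx·mx for x ≥ 1: 5.4219, 3.906, 3.916, 3.1746, 2.2692, 0.1988 → sum = 18.8865
V_1 = 18.8865 / l_1 = 18.8865 / 0.93 = 20.308065… → 20.308

20.308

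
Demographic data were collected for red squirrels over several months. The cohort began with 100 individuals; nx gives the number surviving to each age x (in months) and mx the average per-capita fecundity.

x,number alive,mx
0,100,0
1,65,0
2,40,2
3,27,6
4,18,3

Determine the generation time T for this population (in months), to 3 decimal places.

lx = nx/n0 = nx/100: 1, 0.65, 0.4, 0.27, 0.18
lx·mx: 0, 0, 0.8, 1.62, 0.54 → R0 = 2.96
x·lx·mx: 0, 0, 1.6, 4.86, 2.16 → Σ = 8.62
T = 8.62 / 2.96 = 2.912162… → 2.912

2.912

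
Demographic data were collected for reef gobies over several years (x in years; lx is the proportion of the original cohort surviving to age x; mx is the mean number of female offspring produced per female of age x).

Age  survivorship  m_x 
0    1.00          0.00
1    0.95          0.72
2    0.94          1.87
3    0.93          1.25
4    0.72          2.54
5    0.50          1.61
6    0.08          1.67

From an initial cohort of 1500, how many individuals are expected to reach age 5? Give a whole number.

Expected survivors = N0 · l_5 = 1500 × 0.50 = 750 → 750

750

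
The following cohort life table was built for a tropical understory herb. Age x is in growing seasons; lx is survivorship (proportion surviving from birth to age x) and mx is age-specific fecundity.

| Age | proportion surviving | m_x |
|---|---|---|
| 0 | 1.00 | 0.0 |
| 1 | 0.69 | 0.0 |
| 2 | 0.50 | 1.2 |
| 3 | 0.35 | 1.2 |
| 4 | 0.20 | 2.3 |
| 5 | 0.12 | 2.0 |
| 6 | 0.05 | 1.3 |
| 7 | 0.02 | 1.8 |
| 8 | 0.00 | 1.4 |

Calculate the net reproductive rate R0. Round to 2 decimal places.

1.82

lx·mx by age: 0, 0, 0.6, 0.42, 0.46, 0.24, 0.065, 0.036, 0
R0 = Σ lx·mx = 1.821 → 1.82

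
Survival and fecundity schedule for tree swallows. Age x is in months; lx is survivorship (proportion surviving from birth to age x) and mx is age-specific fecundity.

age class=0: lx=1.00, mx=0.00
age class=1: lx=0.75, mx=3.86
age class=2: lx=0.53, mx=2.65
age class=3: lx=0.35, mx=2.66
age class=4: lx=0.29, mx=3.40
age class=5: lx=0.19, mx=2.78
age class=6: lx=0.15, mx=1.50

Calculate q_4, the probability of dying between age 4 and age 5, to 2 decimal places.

q_4 = (l_4 − l_5) / l_4 = (0.29 − 0.19) / 0.29
     = 0.1 / 0.29 = 0.344828… → 0.34

0.34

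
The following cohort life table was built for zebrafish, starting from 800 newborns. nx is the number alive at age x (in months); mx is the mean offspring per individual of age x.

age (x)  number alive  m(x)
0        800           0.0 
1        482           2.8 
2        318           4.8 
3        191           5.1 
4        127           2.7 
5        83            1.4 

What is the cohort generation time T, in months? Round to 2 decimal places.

lx = nx/n0 = nx/800: 1, 0.6025, 0.3975, 0.23875, 0.15875, 0.10375
lx·mx: 0, 1.687, 1.908, 1.217625, 0.428625, 0.14525 → R0 = 5.3865
x·lx·mx: 0, 1.687, 3.816, 3.652875, 1.7145, 0.72625 → Σ = 11.596625
T = 11.596625 / 5.3865 = 2.152905… → 2.15

2.15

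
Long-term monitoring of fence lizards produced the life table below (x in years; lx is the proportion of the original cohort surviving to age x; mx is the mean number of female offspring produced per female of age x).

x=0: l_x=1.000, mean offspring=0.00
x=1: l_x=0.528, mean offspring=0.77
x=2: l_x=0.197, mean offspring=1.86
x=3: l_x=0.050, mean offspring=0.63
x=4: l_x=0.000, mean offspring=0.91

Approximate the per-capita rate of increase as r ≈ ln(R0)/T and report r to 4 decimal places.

-0.1418

R0 = Σ lx·mx = 0 + 0.40656 + 0.36642 + 0.0315 + 0 = 0.80448
Σ x·lx·mx = 1.2339; T = 1.2339/0.80448 = 1.53379…
r ≈ ln(R0)/T = ln(0.80448)/1.53379… = -0.141845… → -0.1418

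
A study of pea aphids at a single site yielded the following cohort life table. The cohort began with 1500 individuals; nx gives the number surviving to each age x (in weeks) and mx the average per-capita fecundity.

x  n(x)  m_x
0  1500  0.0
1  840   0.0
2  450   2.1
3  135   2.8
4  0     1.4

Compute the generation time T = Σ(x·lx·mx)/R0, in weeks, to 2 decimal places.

2.29

lx = nx/n0 = nx/1500: 1, 0.56, 0.3, 0.09, 0
lx·mx: 0, 0, 0.63, 0.252, 0 → R0 = 0.882
x·lx·mx: 0, 0, 1.26, 0.756, 0 → Σ = 2.016
T = 2.016 / 0.882 = 2.285714… → 2.29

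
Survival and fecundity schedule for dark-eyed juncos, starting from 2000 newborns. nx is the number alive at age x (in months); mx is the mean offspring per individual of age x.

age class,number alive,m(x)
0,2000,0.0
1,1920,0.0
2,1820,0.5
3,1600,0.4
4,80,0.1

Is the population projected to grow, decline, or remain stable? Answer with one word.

declining

lx = nx/n0 = nx/2000: 1, 0.96, 0.91, 0.8, 0.04
R0 = Σ lx·mx = 0 + 0 + 0.455 + 0.32 + 0.004 = 0.779
R0 < 1, so the population is declining.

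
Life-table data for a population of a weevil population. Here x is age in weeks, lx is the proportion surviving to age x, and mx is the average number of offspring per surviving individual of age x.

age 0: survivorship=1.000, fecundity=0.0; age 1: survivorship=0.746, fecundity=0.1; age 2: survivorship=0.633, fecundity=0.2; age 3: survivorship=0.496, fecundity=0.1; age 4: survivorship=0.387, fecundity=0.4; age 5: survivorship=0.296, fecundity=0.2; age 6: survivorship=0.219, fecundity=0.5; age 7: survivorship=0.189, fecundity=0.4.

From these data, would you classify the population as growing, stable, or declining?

declining

R0 = Σ lx·mx = 0 + 0.0746 + 0.1266 + 0.0496 + 0.1548 + 0.0592 + 0.1095 + 0.0756 = 0.6499
R0 < 1, so the population is declining.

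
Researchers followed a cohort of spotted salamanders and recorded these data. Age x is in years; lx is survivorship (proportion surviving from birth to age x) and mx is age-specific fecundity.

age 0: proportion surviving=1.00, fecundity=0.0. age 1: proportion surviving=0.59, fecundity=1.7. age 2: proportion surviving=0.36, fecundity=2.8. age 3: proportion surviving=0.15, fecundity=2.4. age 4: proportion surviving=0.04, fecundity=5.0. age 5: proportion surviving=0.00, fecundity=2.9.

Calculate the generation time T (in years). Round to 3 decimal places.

1.905

lx·mx: 0, 1.003, 1.008, 0.36, 0.2, 0 → R0 = 2.571
x·lx·mx: 0, 1.003, 2.016, 1.08, 0.8, 0 → Σ = 4.899
T = 4.899 / 2.571 = 1.905484… → 1.905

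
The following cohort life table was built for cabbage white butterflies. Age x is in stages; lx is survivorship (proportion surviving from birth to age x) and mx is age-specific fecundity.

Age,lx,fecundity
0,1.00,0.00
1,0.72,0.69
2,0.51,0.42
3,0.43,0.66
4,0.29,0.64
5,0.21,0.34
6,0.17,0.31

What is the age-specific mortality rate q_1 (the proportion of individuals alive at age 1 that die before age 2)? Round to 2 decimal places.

0.29

q_1 = (l_1 − l_2) / l_1 = (0.72 − 0.51) / 0.72
     = 0.21 / 0.72 = 0.291667… → 0.29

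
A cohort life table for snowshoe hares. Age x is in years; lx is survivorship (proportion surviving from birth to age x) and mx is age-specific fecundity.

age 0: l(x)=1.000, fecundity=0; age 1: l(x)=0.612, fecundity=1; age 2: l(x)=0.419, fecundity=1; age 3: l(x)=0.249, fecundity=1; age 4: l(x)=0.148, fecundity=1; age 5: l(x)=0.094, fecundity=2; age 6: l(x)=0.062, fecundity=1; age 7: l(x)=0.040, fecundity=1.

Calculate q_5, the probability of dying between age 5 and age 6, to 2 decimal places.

0.34

q_5 = (l_5 − l_6) / l_5 = (0.094 − 0.062) / 0.094
     = 0.032 / 0.094 = 0.340426… → 0.34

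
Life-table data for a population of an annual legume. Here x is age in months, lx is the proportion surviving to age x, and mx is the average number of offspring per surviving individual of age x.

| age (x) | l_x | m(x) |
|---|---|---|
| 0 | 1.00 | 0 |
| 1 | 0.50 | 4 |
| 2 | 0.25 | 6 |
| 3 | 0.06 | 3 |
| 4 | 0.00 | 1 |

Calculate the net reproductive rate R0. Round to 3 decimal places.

lx·mx by age: 0, 2, 1.5, 0.18, 0
R0 = Σ lx·mx = 3.68 → 3.680

3.680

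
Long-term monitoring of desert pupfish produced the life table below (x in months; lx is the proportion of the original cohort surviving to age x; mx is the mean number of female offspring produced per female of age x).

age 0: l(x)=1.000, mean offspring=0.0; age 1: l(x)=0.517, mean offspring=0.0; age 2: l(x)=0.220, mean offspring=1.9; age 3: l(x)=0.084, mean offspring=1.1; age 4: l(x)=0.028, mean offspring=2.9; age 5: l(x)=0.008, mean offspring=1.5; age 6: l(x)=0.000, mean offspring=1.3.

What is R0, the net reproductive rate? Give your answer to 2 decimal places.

lx·mx by age: 0, 0, 0.418, 0.0924, 0.0812, 0.012, 0
R0 = Σ lx·mx = 0.6036 → 0.60

0.60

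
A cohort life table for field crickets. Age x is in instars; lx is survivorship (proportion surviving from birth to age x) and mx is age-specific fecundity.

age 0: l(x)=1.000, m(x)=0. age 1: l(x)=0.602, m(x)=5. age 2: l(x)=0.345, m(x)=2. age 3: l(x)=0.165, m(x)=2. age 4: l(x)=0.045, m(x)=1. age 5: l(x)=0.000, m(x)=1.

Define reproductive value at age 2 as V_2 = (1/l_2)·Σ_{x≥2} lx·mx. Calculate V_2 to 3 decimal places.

3.087

lx·mx for x ≥ 2: 0.69, 0.33, 0.045, 0 → sum = 1.065
V_2 = 1.065 / l_2 = 1.065 / 0.345 = 3.086957… → 3.087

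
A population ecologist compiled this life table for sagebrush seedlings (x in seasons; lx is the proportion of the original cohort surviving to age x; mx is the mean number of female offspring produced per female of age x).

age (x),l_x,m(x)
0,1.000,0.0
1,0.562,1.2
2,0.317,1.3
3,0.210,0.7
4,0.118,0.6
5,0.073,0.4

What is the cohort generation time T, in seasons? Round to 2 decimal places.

lx·mx: 0, 0.6744, 0.4121, 0.147, 0.0708, 0.0292 → R0 = 1.3335
x·lx·mx: 0, 0.6744, 0.8242, 0.441, 0.2832, 0.146 → Σ = 2.3688
T = 2.3688 / 1.3335 = 1.776378… → 1.78

1.78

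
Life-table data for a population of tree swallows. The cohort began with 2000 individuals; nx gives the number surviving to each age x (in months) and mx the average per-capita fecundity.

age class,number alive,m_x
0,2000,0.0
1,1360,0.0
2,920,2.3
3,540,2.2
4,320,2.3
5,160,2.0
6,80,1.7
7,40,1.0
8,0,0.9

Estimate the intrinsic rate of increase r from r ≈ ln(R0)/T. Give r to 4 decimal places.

lx = nx/n0 = nx/2000: 1, 0.68, 0.46, 0.27, 0.16, 0.08, 0.04, 0.02, 0
R0 = Σ lx·mx = 0 + 0 + 1.058 + 0.594 + 0.368 + 0.16 + 0.068 + 0.02 + 0 = 2.268
Σ x·lx·mx = 6.718; T = 6.718/2.268 = 2.96208…
r ≈ ln(R0)/T = ln(2.268)/2.96208… = 0.27646… → 0.2765

0.2765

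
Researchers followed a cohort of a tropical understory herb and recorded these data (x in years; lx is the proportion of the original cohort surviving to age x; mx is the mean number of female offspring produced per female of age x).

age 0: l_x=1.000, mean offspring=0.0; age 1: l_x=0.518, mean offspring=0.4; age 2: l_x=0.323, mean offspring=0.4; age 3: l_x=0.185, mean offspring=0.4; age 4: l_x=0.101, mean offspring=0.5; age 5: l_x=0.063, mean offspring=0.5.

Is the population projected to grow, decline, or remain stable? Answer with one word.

R0 = Σ lx·mx = 0 + 0.2072 + 0.1292 + 0.074 + 0.0505 + 0.0315 = 0.4924
R0 < 1, so the population is declining.

declining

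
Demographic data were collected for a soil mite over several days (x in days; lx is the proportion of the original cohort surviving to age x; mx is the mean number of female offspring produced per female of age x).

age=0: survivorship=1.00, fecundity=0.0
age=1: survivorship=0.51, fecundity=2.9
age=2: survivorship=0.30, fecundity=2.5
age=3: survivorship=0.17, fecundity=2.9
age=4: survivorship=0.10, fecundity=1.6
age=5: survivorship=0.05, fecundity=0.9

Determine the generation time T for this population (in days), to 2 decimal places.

lx·mx: 0, 1.479, 0.75, 0.493, 0.16, 0.045 → R0 = 2.927
x·lx·mx: 0, 1.479, 1.5, 1.479, 0.64, 0.225 → Σ = 5.323
T = 5.323 / 2.927 = 1.818586… → 1.82

1.82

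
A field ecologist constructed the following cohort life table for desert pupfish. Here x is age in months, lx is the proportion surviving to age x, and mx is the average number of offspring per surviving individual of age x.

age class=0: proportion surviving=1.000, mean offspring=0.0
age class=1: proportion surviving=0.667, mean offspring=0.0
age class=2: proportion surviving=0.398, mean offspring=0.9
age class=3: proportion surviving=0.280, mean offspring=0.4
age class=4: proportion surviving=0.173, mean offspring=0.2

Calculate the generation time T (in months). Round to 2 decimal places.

lx·mx: 0, 0, 0.3582, 0.112, 0.0346 → R0 = 0.5048
x·lx·mx: 0, 0, 0.7164, 0.336, 0.1384 → Σ = 1.1908
T = 1.1908 / 0.5048 = 2.358954… → 2.36

2.36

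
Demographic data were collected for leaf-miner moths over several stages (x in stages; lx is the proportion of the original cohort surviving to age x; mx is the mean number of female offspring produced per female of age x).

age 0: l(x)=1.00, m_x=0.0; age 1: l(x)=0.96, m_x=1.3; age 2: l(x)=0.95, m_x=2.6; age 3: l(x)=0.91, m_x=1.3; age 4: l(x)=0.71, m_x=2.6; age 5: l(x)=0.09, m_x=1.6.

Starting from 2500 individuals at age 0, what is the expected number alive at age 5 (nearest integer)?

225

Expected survivors = N0 · l_5 = 2500 × 0.09 = 225 → 225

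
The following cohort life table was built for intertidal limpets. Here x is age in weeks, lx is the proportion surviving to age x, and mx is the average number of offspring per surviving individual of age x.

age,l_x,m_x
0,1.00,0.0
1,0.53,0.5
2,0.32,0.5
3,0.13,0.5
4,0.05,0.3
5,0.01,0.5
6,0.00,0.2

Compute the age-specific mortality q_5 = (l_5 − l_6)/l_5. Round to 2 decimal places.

q_5 = (l_5 − l_6) / l_5 = (0.01 − 0) / 0.01
     = 0.01 / 0.01 = 1 → 1.00

1.00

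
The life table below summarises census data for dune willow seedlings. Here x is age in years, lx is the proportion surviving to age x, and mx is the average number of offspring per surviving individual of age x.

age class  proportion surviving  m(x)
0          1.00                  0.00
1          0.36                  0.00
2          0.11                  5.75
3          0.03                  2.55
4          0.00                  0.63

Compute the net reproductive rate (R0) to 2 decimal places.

0.71

lx·mx by age: 0, 0, 0.6325, 0.0765, 0
R0 = Σ lx·mx = 0.709 → 0.71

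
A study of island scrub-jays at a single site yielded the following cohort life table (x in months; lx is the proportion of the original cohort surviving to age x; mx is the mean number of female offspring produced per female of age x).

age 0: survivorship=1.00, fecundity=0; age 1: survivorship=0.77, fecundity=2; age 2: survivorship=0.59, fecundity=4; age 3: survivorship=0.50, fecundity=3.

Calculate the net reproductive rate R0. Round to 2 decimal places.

lx·mx by age: 0, 1.54, 2.36, 1.5
R0 = Σ lx·mx = 5.4 → 5.40

5.40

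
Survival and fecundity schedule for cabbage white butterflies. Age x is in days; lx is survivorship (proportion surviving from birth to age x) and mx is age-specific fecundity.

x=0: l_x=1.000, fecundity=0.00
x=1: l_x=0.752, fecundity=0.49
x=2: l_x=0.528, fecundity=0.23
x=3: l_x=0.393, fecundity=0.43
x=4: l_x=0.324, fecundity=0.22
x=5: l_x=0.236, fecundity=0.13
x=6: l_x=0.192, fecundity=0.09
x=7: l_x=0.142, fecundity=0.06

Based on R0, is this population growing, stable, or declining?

declining

R0 = Σ lx·mx = 0 + 0.36848 + 0.12144 + 0.16899 + 0.07128 + 0.03068 + 0.01728 + 0.00852 = 0.78667
R0 < 1, so the population is declining.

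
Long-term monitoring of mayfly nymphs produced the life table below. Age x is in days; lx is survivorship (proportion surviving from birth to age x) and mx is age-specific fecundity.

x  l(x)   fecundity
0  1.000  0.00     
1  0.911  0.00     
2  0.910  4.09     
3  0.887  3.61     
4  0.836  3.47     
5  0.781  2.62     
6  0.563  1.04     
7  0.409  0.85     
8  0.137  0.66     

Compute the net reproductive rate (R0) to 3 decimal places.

12.895

lx·mx by age: 0, 0, 3.7219, 3.20207, 2.90092, 2.04622, 0.58552, 0.34765, 0.09042
R0 = Σ lx·mx = 12.8947 → 12.895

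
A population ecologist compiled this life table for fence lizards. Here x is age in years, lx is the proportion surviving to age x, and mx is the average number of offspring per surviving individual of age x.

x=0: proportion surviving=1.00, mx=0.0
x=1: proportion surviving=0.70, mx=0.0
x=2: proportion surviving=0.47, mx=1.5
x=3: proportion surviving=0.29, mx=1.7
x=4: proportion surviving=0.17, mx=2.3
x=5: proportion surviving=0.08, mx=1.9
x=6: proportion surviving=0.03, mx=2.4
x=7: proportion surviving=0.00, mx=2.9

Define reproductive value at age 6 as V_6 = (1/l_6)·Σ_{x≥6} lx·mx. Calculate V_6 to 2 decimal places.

lx·mx for x ≥ 6: 0.072, 0 → sum = 0.072
V_6 = 0.072 / l_6 = 0.072 / 0.03 = 2.4 → 2.40

2.40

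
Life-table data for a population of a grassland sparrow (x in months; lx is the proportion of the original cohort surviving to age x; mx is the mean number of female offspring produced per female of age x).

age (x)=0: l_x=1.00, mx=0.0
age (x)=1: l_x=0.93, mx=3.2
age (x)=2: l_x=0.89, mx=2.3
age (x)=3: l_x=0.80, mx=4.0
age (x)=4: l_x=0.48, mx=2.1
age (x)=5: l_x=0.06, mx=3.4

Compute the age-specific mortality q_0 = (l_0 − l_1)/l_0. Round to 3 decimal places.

0.070

q_0 = (l_0 − l_1) / l_0 = (1 − 0.93) / 1
     = 0.07 / 1 = 0.07 → 0.070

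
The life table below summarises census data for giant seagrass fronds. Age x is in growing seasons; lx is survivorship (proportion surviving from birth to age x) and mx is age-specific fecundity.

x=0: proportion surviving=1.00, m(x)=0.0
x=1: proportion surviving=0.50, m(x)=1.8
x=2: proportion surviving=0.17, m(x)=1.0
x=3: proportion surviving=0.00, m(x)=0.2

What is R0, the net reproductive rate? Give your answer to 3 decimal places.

lx·mx by age: 0, 0.9, 0.17, 0
R0 = Σ lx·mx = 1.07 → 1.070

1.070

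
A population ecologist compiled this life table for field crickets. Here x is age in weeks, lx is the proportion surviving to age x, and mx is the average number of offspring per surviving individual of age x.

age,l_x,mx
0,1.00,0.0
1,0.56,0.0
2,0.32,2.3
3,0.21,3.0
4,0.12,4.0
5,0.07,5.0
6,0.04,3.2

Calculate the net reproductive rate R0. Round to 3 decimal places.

2.324

lx·mx by age: 0, 0, 0.736, 0.63, 0.48, 0.35, 0.128
R0 = Σ lx·mx = 2.324 → 2.324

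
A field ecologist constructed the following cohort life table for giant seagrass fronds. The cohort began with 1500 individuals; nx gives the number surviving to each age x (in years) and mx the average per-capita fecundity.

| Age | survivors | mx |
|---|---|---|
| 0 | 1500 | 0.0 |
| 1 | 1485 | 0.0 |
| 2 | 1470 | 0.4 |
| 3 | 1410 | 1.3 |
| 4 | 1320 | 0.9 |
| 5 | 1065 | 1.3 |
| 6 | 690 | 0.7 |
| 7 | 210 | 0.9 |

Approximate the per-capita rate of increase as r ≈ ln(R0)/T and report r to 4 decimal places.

0.3336

lx = nx/n0 = nx/1500: 1, 0.99, 0.98, 0.94, 0.88, 0.71, 0.46, 0.14
R0 = Σ lx·mx = 0 + 0 + 0.392 + 1.222 + 0.792 + 0.923 + 0.322 + 0.126 = 3.777
Σ x·lx·mx = 15.047; T = 15.047/3.777 = 3.98385…
r ≈ ln(R0)/T = ln(3.777)/3.98385… = 0.333579… → 0.3336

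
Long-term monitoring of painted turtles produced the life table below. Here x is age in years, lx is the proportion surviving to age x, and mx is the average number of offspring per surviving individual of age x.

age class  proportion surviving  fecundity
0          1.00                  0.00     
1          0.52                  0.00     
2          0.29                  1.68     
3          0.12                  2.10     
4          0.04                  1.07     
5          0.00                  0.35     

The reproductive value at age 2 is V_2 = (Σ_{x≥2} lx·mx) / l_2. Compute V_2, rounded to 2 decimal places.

2.70

lx·mx for x ≥ 2: 0.4872, 0.252, 0.0428, 0 → sum = 0.782
V_2 = 0.782 / l_2 = 0.782 / 0.29 = 2.696552… → 2.70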